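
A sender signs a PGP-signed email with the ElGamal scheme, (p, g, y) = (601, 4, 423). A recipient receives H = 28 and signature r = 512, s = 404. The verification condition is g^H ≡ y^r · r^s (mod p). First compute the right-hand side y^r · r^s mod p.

64

423^2 = 178929 ≡ 432
423^4 ≡ 432^2 = 186624 ≡ 314
423^8 ≡ 314^2 = 98596 ≡ 32
423^16 ≡ 32^2 = 1024 ≡ 423
423^32 ≡ 423^2 = 178929 ≡ 432
423^64 ≡ 432^2 = 186624 ≡ 314
423^128 ≡ 314^2 = 98596 ≡ 32
423^256 ≡ 32^2 = 1024 ≡ 423
423^512 ≡ 423^2 = 178929 ≡ 432
512^2 = 262144 ≡ 108
512^4 ≡ 108^2 = 11664 ≡ 245
512^8 ≡ 245^2 = 60025 ≡ 526
512^16 ≡ 526^2 = 276676 ≡ 216
512^32 ≡ 216^2 = 46656 ≡ 379
512^64 ≡ 379^2 = 143641 ≡ 2
512^128 ≡ 2^2 = 4
512^256 ≡ 4^2 = 16
404 = 256 + 128 + 16 + 4, so 512^404 ≡ 16·4·216·245 ≡ 245 (mod 601)
y^r · r^s ≡ 432·245 = 105840 ≡ 64 (mod 601)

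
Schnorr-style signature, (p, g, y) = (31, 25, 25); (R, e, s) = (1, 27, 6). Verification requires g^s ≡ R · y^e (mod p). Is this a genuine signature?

genuine

g^s mod p:
25^2 = 625 ≡ 5
25^4 ≡ 5^2 = 25
6 = 4 + 2, so 25^6 ≡ 25·5 ≡ 1 (mod 31)
R · y^e mod p:
25^2 = 625 ≡ 5
25^4 ≡ 5^2 = 25
25^8 ≡ 25^2 = 625 ≡ 5
25^16 ≡ 5^2 = 25
27 = 16 + 8 + 2 + 1, so 25^27 ≡ 25·5·5·25 ≡ 1 (mod 31)
1·1 = 1 ≡ 1 (mod 31)
1 ≡ 1 (mod 31); signature holds.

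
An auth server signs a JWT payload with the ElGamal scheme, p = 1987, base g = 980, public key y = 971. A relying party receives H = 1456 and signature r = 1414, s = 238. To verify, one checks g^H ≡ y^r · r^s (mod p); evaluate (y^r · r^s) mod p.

448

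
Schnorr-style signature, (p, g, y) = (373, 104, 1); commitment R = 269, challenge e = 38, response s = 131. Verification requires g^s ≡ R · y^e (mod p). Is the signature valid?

g^s mod p:
104^2 = 10816 ≡ 372
104^4 ≡ 372^2 = 138384 ≡ 1
104^8 ≡ 1^2 = 1
104^16 ≡ 1^2 = 1
104^32 ≡ 1^2 = 1
104^64 ≡ 1^2 = 1
104^128 ≡ 1^2 = 1
131 = 128 + 2 + 1, so 104^131 ≡ 1·372·104 ≡ 269 (mod 373)
R · y^e mod p:
1^2 = 1
1^4 ≡ 1^2 = 1
1^8 ≡ 1^2 = 1
1^16 ≡ 1^2 = 1
1^32 ≡ 1^2 = 1
38 = 32 + 4 + 2, so 1^38 ≡ 1·1·1 ≡ 1 (mod 373)
269·1 = 269 ≡ 269 (mod 373)
269 ≡ 269 (mod 373); signature holds.

valid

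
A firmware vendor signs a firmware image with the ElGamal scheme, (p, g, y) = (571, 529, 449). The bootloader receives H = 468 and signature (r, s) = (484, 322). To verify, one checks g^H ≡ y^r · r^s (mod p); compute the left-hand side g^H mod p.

6

529^2 = 279841 ≡ 51
529^4 ≡ 51^2 = 2601 ≡ 317
529^8 ≡ 317^2 = 100489 ≡ 564
529^16 ≡ 564^2 = 318096 ≡ 49
529^32 ≡ 49^2 = 2401 ≡ 117
529^64 ≡ 117^2 = 13689 ≡ 556
529^128 ≡ 556^2 = 309136 ≡ 225
529^256 ≡ 225^2 = 50625 ≡ 377
468 = 256 + 128 + 64 + 16 + 4, so 529^468 ≡ 377·225·556·49·317 ≡ 6 (mod 571)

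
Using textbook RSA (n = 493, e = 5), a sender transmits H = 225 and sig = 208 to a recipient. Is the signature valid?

valid

sig^2 ≡ 208^2 = 43264 ≡ 373
sig^4 ≡ 373^2 = 139129 ≡ 103
5 = 4 + 1, so sig^5 ≡ 103·208 ≡ 225 (mod 493)
225 = H, so the signature checks out.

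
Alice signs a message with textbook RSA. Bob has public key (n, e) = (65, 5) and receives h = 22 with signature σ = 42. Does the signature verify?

verifies

σ^5 mod 65 = 22
Since 22 equals the digest 22, verification succeeds.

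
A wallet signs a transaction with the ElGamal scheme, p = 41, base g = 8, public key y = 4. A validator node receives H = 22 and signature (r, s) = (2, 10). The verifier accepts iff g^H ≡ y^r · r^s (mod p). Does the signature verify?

does not verify

Left side g^H mod p:
8^2 = 64 ≡ 23
8^4 ≡ 23^2 = 529 ≡ 37
8^8 ≡ 37^2 = 1369 ≡ 16
8^16 ≡ 16^2 = 256 ≡ 10
22 = 16 + 4 + 2, so 8^22 ≡ 10·37·23 ≡ 23 (mod 41)
Right side y^r · r^s mod p:
4^2 = 16
2^2 = 4
2^4 ≡ 4^2 = 16
2^8 ≡ 16^2 = 256 ≡ 10
10 = 8 + 2, so 2^10 ≡ 10·4 ≡ 40 (mod 41)
16·40 = 640 ≡ 25 (mod 41)
23 ≠ 25, so verification fails.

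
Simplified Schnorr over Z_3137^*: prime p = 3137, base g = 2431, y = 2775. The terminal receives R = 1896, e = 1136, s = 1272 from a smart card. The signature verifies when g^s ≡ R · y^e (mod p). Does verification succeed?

passes

g^s mod p:
2431^2 = 5909761 ≡ 2790
2431^4 ≡ 2790^2 = 7784100 ≡ 1203
2431^8 ≡ 1203^2 = 1447209 ≡ 1052
2431^16 ≡ 1052^2 = 1106704 ≡ 2480
2431^32 ≡ 2480^2 = 6150400 ≡ 1880
2431^64 ≡ 1880^2 = 3534400 ≡ 2138
2431^128 ≡ 2138^2 = 4571044 ≡ 435
2431^256 ≡ 435^2 = 189225 ≡ 1005
2431^512 ≡ 1005^2 = 1010025 ≡ 3048
2431^1024 ≡ 3048^2 = 9290304 ≡ 1647
1272 = 1024 + 128 + 64 + 32 + 16 + 8, so 2431^1272 ≡ 1647·435·2138·1880·2480·1052 ≡ 1147 (mod 3137)
R · y^e mod p:
2775^2 = 7700625 ≡ 2427
2775^4 ≡ 2427^2 = 5890329 ≡ 2180
2775^8 ≡ 2180^2 = 4752400 ≡ 2982
2775^16 ≡ 2982^2 = 8892324 ≡ 2066
2775^32 ≡ 2066^2 = 4268356 ≡ 2036
2775^64 ≡ 2036^2 = 4145296 ≡ 1319
2775^128 ≡ 1319^2 = 1739761 ≡ 1863
2775^256 ≡ 1863^2 = 3470769 ≡ 1247
2775^512 ≡ 1247^2 = 1555009 ≡ 2194
2775^1024 ≡ 2194^2 = 4813636 ≡ 1478
1136 = 1024 + 64 + 32 + 16, so 2775^1136 ≡ 1478·1319·2036·2066 ≡ 856 (mod 3137)
1896·856 = 1622976 ≡ 1147 (mod 3137)
1147 ≡ 1147 (mod 3137); signature holds.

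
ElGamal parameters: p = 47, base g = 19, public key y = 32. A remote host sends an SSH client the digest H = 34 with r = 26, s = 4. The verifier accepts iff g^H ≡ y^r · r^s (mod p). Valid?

no

Left side g^H mod p:
19^34 mod 47 = 18
Right side y^r · r^s mod p:
32^26 mod 47 = 9
26^4 mod 47 = 42
9·42 = 378 ≡ 2 (mod 47)
18 ≠ 2, so verification fails.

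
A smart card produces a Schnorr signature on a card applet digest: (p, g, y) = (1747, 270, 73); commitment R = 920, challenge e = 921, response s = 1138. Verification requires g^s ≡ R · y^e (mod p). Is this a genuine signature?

g^s mod p:
Squares mod 1747: 270^1≡270, 270^2≡1273, 270^4≡1060, 270^8≡279, 270^16≡973, 270^32≡1602, 270^64≡61, 270^128≡227, 270^256≡866, 270^512≡493, 270^1024≡216
1138 = 1024 + 64 + 32 + 16 + 2, so 270^1138 ≡ 216·61·1602·973·1273 ≡ 694 (mod 1747)
R · y^e mod p:
Squares mod 1747: 73^1≡73, 73^2≡88, 73^4≡756, 73^8≡267, 73^16≡1409, 73^32≡689, 73^64≡1284, 73^128≡1235, 73^256≡94, 73^512≡101
921 = 512 + 256 + 128 + 16 + 8 + 1, so 73^921 ≡ 101·94·1235·1409·267·73 ≡ 531 (mod 1747)
920·531 = 488520 ≡ 1107 (mod 1747)
694 ≠ 1107; the check fails.

forged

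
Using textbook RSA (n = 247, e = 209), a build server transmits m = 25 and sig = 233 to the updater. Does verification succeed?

passes

Squares mod 247: sig^1≡233, sig^2≡196, sig^4≡131, sig^8≡118, sig^16≡92, sig^32≡66, sig^64≡157, sig^128≡196
209 = 128 + 64 + 16 + 1, so sig^209 ≡ 196·157·92·233 ≡ 25 (mod 247)
Since 25 equals the digest 25, verification succeeds.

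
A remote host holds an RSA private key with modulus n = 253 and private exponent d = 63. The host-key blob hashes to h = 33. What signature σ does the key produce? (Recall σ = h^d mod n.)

h^63 mod 253 = 44

44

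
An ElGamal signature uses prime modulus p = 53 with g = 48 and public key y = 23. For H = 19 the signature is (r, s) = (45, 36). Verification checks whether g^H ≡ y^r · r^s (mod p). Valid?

Left side g^H mod p:
48^2 = 2304 ≡ 25
48^4 ≡ 25^2 = 625 ≡ 42
48^8 ≡ 42^2 = 1764 ≡ 15
48^16 ≡ 15^2 = 225 ≡ 13
19 = 16 + 2 + 1, so 48^19 ≡ 13·25·48 ≡ 18 (mod 53)
Right side y^r · r^s mod p:
23^2 = 529 ≡ 52
23^4 ≡ 52^2 = 2704 ≡ 1
23^8 ≡ 1^2 = 1
23^16 ≡ 1^2 = 1
23^32 ≡ 1^2 = 1
45 = 32 + 8 + 4 + 1, so 23^45 ≡ 1·1·1·23 ≡ 23 (mod 53)
45^2 = 2025 ≡ 11
45^4 ≡ 11^2 = 121 ≡ 15
45^8 ≡ 15^2 = 225 ≡ 13
45^16 ≡ 13^2 = 169 ≡ 10
45^32 ≡ 10^2 = 100 ≡ 47
36 = 32 + 4, so 45^36 ≡ 47·15 ≡ 16 (mod 53)
23·16 = 368 ≡ 50 (mod 53)
18 ≠ 50, so verification fails.

no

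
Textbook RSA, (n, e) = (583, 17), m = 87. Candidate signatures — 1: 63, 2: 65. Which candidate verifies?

2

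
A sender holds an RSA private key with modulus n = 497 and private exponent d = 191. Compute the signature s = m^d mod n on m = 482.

m^2 ≡ 482^2 = 232324 ≡ 225
m^4 ≡ 225^2 = 50625 ≡ 428
m^8 ≡ 428^2 = 183184 ≡ 288
m^16 ≡ 288^2 = 82944 ≡ 442
m^32 ≡ 442^2 = 195364 ≡ 43
m^64 ≡ 43^2 = 1849 ≡ 358
m^128 ≡ 358^2 = 128164 ≡ 435
191 = 128 + 32 + 16 + 8 + 4 + 2 + 1, so m^191 ≡ 435·43·442·288·428·225·482 ≡ 55 (mod 497)

55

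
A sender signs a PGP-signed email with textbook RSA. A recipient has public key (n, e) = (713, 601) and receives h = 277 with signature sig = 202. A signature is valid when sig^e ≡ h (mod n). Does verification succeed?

fails

Squares mod 713: sig^1≡202, sig^2≡163, sig^4≡188, sig^8≡407, sig^16≡233, sig^32≡101, sig^64≡219, sig^128≡190, sig^256≡450, sig^512≡8
601 = 512 + 64 + 16 + 8 + 1, so sig^601 ≡ 8·219·233·407·202 ≡ 512 (mod 713)
512 ≠ 277, so verification fails.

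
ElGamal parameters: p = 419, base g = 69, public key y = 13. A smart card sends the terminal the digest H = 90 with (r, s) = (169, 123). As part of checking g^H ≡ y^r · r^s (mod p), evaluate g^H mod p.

152

69^2 = 4761 ≡ 152
69^4 ≡ 152^2 = 23104 ≡ 59
69^8 ≡ 59^2 = 3481 ≡ 129
69^16 ≡ 129^2 = 16641 ≡ 300
69^32 ≡ 300^2 = 90000 ≡ 334
69^64 ≡ 334^2 = 111556 ≡ 102
90 = 64 + 16 + 8 + 2, so 69^90 ≡ 102·300·129·152 ≡ 152 (mod 419)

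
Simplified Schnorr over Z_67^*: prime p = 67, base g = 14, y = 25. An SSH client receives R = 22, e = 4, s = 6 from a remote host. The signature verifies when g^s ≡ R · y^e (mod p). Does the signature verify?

does not verify

g^s mod p:
14^2 = 196 ≡ 62
14^4 ≡ 62^2 = 3844 ≡ 25
6 = 4 + 2, so 14^6 ≡ 25·62 ≡ 9 (mod 67)
R · y^e mod p:
25^2 = 625 ≡ 22
25^4 ≡ 22^2 = 484 ≡ 15
22·15 = 330 ≡ 62 (mod 67)
9 ≠ 62; the check fails.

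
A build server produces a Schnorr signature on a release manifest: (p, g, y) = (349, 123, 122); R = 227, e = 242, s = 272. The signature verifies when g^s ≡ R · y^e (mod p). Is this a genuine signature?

g^s mod p:
123^2 = 15129 ≡ 122
123^4 ≡ 122^2 = 14884 ≡ 226
123^8 ≡ 226^2 = 51076 ≡ 122
123^16 ≡ 122^2 = 14884 ≡ 226
123^32 ≡ 226^2 = 51076 ≡ 122
123^64 ≡ 122^2 = 14884 ≡ 226
123^128 ≡ 226^2 = 51076 ≡ 122
123^256 ≡ 122^2 = 14884 ≡ 226
272 = 256 + 16, so 123^272 ≡ 226·226 ≡ 122 (mod 349)
R · y^e mod p:
122^2 = 14884 ≡ 226
122^4 ≡ 226^2 = 51076 ≡ 122
122^8 ≡ 122^2 = 14884 ≡ 226
122^16 ≡ 226^2 = 51076 ≡ 122
122^32 ≡ 122^2 = 14884 ≡ 226
122^64 ≡ 226^2 = 51076 ≡ 122
122^128 ≡ 122^2 = 14884 ≡ 226
242 = 128 + 64 + 32 + 16 + 2, so 122^242 ≡ 226·122·226·122·226 ≡ 226 (mod 349)
227·226 = 51302 ≡ 348 (mod 349)
122 ≠ 348; the check fails.

forged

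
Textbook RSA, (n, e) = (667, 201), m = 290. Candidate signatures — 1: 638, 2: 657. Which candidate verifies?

Candidate 1: 638^2 = 407044 ≡ 174; 638^4 ≡ 174^2 = 30276 ≡ 261; 638^8 ≡ 261^2 = 68121 ≡ 87; 638^16 ≡ 87^2 = 7569 ≡ 232; 638^32 ≡ 232^2 = 53824 ≡ 464; 638^64 ≡ 464^2 = 215296 ≡ 522; 638^128 ≡ 522^2 = 272484 ≡ 348; 201 = 128 + 64 + 8 + 1, so 638^201 ≡ 348·522·87·638 ≡ 290 (mod 667)
  → matches m = 290
Candidate 2: 657^2 = 431649 ≡ 100; 657^4 ≡ 100^2 = 10000 ≡ 662; 657^8 ≡ 662^2 = 438244 ≡ 25; 657^16 ≡ 25^2 = 625; 657^32 ≡ 625^2 = 390625 ≡ 430; 657^64 ≡ 430^2 = 184900 ≡ 141; 657^128 ≡ 141^2 = 19881 ≡ 538; 201 = 128 + 64 + 8 + 1, so 657^201 ≡ 538·141·25·657 ≡ 311 (mod 667)

1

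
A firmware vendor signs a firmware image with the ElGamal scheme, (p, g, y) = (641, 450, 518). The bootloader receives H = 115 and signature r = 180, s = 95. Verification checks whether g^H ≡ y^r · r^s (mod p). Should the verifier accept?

accept

Left side g^H mod p:
Squares mod 641: 450^1≡450, 450^2≡585, 450^4≡572, 450^8≡274, 450^16≡79, 450^32≡472, 450^64≡357
115 = 64 + 32 + 16 + 2 + 1, so 450^115 ≡ 357·472·79·585·450 ≡ 4 (mod 641)
Right side y^r · r^s mod p:
Squares mod 641: 518^1≡518, 518^2≡386, 518^4≡284, 518^8≡531, 518^16≡562, 518^32≡472, 518^64≡357, 518^128≡531
180 = 128 + 32 + 16 + 4, so 518^180 ≡ 531·472·562·284 ≡ 640 (mod 641)
Squares mod 641: 180^1≡180, 180^2≡350, 180^4≡69, 180^8≡274, 180^16≡79, 180^32≡472, 180^64≡357
95 = 64 + 16 + 8 + 4 + 2 + 1, so 180^95 ≡ 357·79·274·69·350·180 ≡ 637 (mod 641)
640·637 = 407680 ≡ 4 (mod 641)
4 ≡ 4 (mod 641), so the signature is genuine.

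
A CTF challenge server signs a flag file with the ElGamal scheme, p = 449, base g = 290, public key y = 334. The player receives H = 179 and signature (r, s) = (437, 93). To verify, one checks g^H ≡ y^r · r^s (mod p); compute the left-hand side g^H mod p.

292

Squares mod 449: 290^1≡290, 290^2≡137, 290^4≡360, 290^8≡288, 290^16≡328, 290^32≡273, 290^64≡444, 290^128≡25
179 = 128 + 32 + 16 + 2 + 1, so 290^179 ≡ 25·273·328·137·290 ≡ 292 (mod 449)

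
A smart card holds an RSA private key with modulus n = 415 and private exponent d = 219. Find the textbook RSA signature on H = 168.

382

H^2 ≡ 168^2 = 28224 ≡ 4
H^4 ≡ 4^2 = 16
H^8 ≡ 16^2 = 256
H^16 ≡ 256^2 = 65536 ≡ 381
H^32 ≡ 381^2 = 145161 ≡ 326
H^64 ≡ 326^2 = 106276 ≡ 36
H^128 ≡ 36^2 = 1296 ≡ 51
219 = 128 + 64 + 16 + 8 + 2 + 1, so H^219 ≡ 51·36·381·256·4·168 ≡ 382 (mod 415)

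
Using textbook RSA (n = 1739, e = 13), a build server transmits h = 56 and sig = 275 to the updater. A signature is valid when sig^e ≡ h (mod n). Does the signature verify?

sig^2 ≡ 275^2 = 75625 ≡ 848
sig^4 ≡ 848^2 = 719104 ≡ 897
sig^8 ≡ 897^2 = 804609 ≡ 1191
13 = 8 + 4 + 1, so sig^13 ≡ 1191·897·275 ≡ 1526 (mod 1739)
sig^13 mod 1739 = 1526, but h = 56.

does not verify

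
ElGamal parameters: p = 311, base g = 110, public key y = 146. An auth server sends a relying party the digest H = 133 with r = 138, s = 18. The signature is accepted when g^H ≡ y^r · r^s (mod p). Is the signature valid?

Left side g^H mod p:
110^2 = 12100 ≡ 282
110^4 ≡ 282^2 = 79524 ≡ 219
110^8 ≡ 219^2 = 47961 ≡ 67
110^16 ≡ 67^2 = 4489 ≡ 135
110^32 ≡ 135^2 = 18225 ≡ 187
110^64 ≡ 187^2 = 34969 ≡ 137
110^128 ≡ 137^2 = 18769 ≡ 109
133 = 128 + 4 + 1, so 110^133 ≡ 109·219·110 ≡ 37 (mod 311)
Right side y^r · r^s mod p:
146^2 = 21316 ≡ 168
146^4 ≡ 168^2 = 28224 ≡ 234
146^8 ≡ 234^2 = 54756 ≡ 20
146^16 ≡ 20^2 = 400 ≡ 89
146^32 ≡ 89^2 = 7921 ≡ 146
146^64 ≡ 146^2 = 21316 ≡ 168
146^128 ≡ 168^2 = 28224 ≡ 234
138 = 128 + 8 + 2, so 146^138 ≡ 234·20·168 ≡ 32 (mod 311)
138^2 = 19044 ≡ 73
138^4 ≡ 73^2 = 5329 ≡ 42
138^8 ≡ 42^2 = 1764 ≡ 209
138^16 ≡ 209^2 = 43681 ≡ 141
18 = 16 + 2, so 138^18 ≡ 141·73 ≡ 30 (mod 311)
32·30 = 960 ≡ 27 (mod 311)
37 ≠ 27, so verification fails.

invalid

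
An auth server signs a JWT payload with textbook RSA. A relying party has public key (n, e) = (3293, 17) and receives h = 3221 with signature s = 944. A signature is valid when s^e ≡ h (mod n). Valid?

s^2 ≡ 944^2 = 891136 ≡ 2026
s^4 ≡ 2026^2 = 4104676 ≡ 1598
s^8 ≡ 1598^2 = 2553604 ≡ 1529
s^16 ≡ 1529^2 = 2337841 ≡ 3104
17 = 16 + 1, so s^17 ≡ 3104·944 ≡ 2699 (mod 3293)
The recovered value 2699 does not match the digest 3221.

no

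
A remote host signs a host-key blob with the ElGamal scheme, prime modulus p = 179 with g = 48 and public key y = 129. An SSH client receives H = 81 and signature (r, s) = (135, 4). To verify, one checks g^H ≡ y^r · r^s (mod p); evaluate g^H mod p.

14

Squares mod 179: 48^1≡48, 48^2≡156, 48^4≡171, 48^8≡64, 48^16≡158, 48^32≡83, 48^64≡87
81 = 64 + 16 + 1, so 48^81 ≡ 87·158·48 ≡ 14 (mod 179)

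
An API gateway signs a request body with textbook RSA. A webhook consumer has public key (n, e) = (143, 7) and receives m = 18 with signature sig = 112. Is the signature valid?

sig^2 ≡ 112^2 = 12544 ≡ 103
sig^4 ≡ 103^2 = 10609 ≡ 27
7 = 4 + 2 + 1, so sig^7 ≡ 27·103·112 ≡ 18 (mod 143)
18 = m, so the signature checks out.

valid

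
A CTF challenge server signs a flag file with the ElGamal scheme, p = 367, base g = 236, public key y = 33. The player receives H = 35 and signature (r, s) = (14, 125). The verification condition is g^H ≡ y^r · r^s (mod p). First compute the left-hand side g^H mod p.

31

236^2 = 55696 ≡ 279
236^4 ≡ 279^2 = 77841 ≡ 37
236^8 ≡ 37^2 = 1369 ≡ 268
236^16 ≡ 268^2 = 71824 ≡ 259
236^32 ≡ 259^2 = 67081 ≡ 287
35 = 32 + 2 + 1, so 236^35 ≡ 287·279·236 ≡ 31 (mod 367)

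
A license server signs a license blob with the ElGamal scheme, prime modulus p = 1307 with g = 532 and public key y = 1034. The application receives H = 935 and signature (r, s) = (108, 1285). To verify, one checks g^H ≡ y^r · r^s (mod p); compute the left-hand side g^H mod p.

767

532^2 = 283024 ≡ 712
532^4 ≡ 712^2 = 506944 ≡ 1135
532^8 ≡ 1135^2 = 1288225 ≡ 830
532^16 ≡ 830^2 = 688900 ≡ 111
532^32 ≡ 111^2 = 12321 ≡ 558
532^64 ≡ 558^2 = 311364 ≡ 298
532^128 ≡ 298^2 = 88804 ≡ 1235
532^256 ≡ 1235^2 = 1525225 ≡ 1263
532^512 ≡ 1263^2 = 1595169 ≡ 629
935 = 512 + 256 + 128 + 32 + 4 + 2 + 1, so 532^935 ≡ 629·1263·1235·558·1135·712·532 ≡ 767 (mod 1307)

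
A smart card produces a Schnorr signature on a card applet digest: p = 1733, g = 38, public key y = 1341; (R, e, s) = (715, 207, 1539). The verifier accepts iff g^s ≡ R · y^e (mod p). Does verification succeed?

passes

g^s mod p:
38^2 = 1444
38^4 ≡ 1444^2 = 2085136 ≡ 337
38^8 ≡ 337^2 = 113569 ≡ 924
38^16 ≡ 924^2 = 853776 ≡ 1140
38^32 ≡ 1140^2 = 1299600 ≡ 1583
38^64 ≡ 1583^2 = 2505889 ≡ 1704
38^128 ≡ 1704^2 = 2903616 ≡ 841
38^256 ≡ 841^2 = 707281 ≡ 217
38^512 ≡ 217^2 = 47089 ≡ 298
38^1024 ≡ 298^2 = 88804 ≡ 421
1539 = 1024 + 512 + 2 + 1, so 38^1539 ≡ 421·298·1444·38 ≡ 302 (mod 1733)
R · y^e mod p:
1341^2 = 1798281 ≡ 1160
1341^4 ≡ 1160^2 = 1345600 ≡ 792
1341^8 ≡ 792^2 = 627264 ≡ 1651
1341^16 ≡ 1651^2 = 2725801 ≡ 1525
1341^32 ≡ 1525^2 = 2325625 ≡ 1672
1341^64 ≡ 1672^2 = 2795584 ≡ 255
1341^128 ≡ 255^2 = 65025 ≡ 904
207 = 128 + 64 + 8 + 4 + 2 + 1, so 1341^207 ≡ 904·255·1651·792·1160·1341 ≡ 936 (mod 1733)
715·936 = 669240 ≡ 302 (mod 1733)
302 ≡ 302 (mod 1733); signature holds.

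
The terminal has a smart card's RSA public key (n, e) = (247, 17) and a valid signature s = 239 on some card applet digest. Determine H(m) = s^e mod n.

83

s^2 ≡ 239^2 = 57121 ≡ 64
s^4 ≡ 64^2 = 4096 ≡ 144
s^8 ≡ 144^2 = 20736 ≡ 235
s^16 ≡ 235^2 = 55225 ≡ 144
17 = 16 + 1, so s^17 ≡ 144·239 ≡ 83 (mod 247)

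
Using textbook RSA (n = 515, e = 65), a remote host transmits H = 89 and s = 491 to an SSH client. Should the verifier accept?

s^2 ≡ 491^2 = 241081 ≡ 61
s^4 ≡ 61^2 = 3721 ≡ 116
s^8 ≡ 116^2 = 13456 ≡ 66
s^16 ≡ 66^2 = 4356 ≡ 236
s^32 ≡ 236^2 = 55696 ≡ 76
s^64 ≡ 76^2 = 5776 ≡ 111
65 = 64 + 1, so s^65 ≡ 111·491 ≡ 426 (mod 515)
426 ≠ 89, so verification fails.

reject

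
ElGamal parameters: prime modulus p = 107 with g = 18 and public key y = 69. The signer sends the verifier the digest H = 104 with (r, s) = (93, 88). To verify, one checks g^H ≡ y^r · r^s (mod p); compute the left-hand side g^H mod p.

36

18^2 = 324 ≡ 3
18^4 ≡ 3^2 = 9
18^8 ≡ 9^2 = 81
18^16 ≡ 81^2 = 6561 ≡ 34
18^32 ≡ 34^2 = 1156 ≡ 86
18^64 ≡ 86^2 = 7396 ≡ 13
104 = 64 + 32 + 8, so 18^104 ≡ 13·86·81 ≡ 36 (mod 107)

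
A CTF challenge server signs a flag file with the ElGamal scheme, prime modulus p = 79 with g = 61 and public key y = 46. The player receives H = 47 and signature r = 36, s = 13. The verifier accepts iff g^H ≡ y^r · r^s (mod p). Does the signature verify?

Left side g^H mod p:
61^2 = 3721 ≡ 8
61^4 ≡ 8^2 = 64
61^8 ≡ 64^2 = 4096 ≡ 67
61^16 ≡ 67^2 = 4489 ≡ 65
61^32 ≡ 65^2 = 4225 ≡ 38
47 = 32 + 8 + 4 + 2 + 1, so 61^47 ≡ 38·67·64·8·61 ≡ 12 (mod 79)
Right side y^r · r^s mod p:
46^2 = 2116 ≡ 62
46^4 ≡ 62^2 = 3844 ≡ 52
46^8 ≡ 52^2 = 2704 ≡ 18
46^16 ≡ 18^2 = 324 ≡ 8
46^32 ≡ 8^2 = 64
36 = 32 + 4, so 46^36 ≡ 64·52 ≡ 10 (mod 79)
36^2 = 1296 ≡ 32
36^4 ≡ 32^2 = 1024 ≡ 76
36^8 ≡ 76^2 = 5776 ≡ 9
13 = 8 + 4 + 1, so 36^13 ≡ 9·76·36 ≡ 55 (mod 79)
10·55 = 550 ≡ 76 (mod 79)
12 ≠ 76, so verification fails.

does not verify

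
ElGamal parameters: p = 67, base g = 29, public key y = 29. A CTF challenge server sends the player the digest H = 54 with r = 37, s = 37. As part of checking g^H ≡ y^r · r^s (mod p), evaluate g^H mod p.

1

29^2 = 841 ≡ 37
29^4 ≡ 37^2 = 1369 ≡ 29
29^8 ≡ 29^2 = 841 ≡ 37
29^16 ≡ 37^2 = 1369 ≡ 29
29^32 ≡ 29^2 = 841 ≡ 37
54 = 32 + 16 + 4 + 2, so 29^54 ≡ 37·29·29·37 ≡ 1 (mod 67)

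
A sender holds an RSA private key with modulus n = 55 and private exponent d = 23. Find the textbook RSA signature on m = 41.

6

Squares mod 55: m^1≡41, m^2≡31, m^4≡26, m^8≡16, m^16≡36
23 = 16 + 4 + 2 + 1, so m^23 ≡ 36·26·31·41 ≡ 6 (mod 55)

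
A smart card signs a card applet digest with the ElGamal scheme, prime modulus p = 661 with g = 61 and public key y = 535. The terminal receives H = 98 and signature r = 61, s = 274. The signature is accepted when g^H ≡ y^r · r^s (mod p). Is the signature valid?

Left side g^H mod p:
Squares mod 661: 61^1≡61, 61^2≡416, 61^4≡535, 61^8≡12, 61^16≡144, 61^32≡245, 61^64≡535
98 = 64 + 32 + 2, so 61^98 ≡ 535·245·416 ≡ 649 (mod 661)
Right side y^r · r^s mod p:
Squares mod 661: 535^1≡535, 535^2≡12, 535^4≡144, 535^8≡245, 535^16≡535, 535^32≡12
61 = 32 + 16 + 8 + 4 + 1, so 535^61 ≡ 12·535·245·144·535 ≡ 535 (mod 661)
Squares mod 661: 61^1≡61, 61^2≡416, 61^4≡535, 61^8≡12, 61^16≡144, 61^32≡245, 61^64≡535, 61^128≡12, 61^256≡144
274 = 256 + 16 + 2, so 61^274 ≡ 144·144·416 ≡ 126 (mod 661)
535·126 = 67410 ≡ 649 (mod 661)
649 ≡ 649 (mod 661), so the signature is genuine.

valid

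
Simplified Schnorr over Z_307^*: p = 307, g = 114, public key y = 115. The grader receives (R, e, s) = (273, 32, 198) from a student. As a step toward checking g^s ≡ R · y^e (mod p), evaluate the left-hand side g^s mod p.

114^2 = 12996 ≡ 102
114^4 ≡ 102^2 = 10404 ≡ 273
114^8 ≡ 273^2 = 74529 ≡ 235
114^16 ≡ 235^2 = 55225 ≡ 272
114^32 ≡ 272^2 = 73984 ≡ 304
114^64 ≡ 304^2 = 92416 ≡ 9
114^128 ≡ 9^2 = 81
198 = 128 + 64 + 4 + 2, so 114^198 ≡ 81·9·273·102 ≡ 280 (mod 307)

280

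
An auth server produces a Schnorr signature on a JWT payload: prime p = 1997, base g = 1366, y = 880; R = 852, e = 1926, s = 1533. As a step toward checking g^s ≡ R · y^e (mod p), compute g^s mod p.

282

1366^2 = 1865956 ≡ 758
1366^4 ≡ 758^2 = 574564 ≡ 1425
1366^8 ≡ 1425^2 = 2030625 ≡ 1673
1366^16 ≡ 1673^2 = 2798929 ≡ 1132
1366^32 ≡ 1132^2 = 1281424 ≡ 1347
1366^64 ≡ 1347^2 = 1814409 ≡ 1133
1366^128 ≡ 1133^2 = 1283689 ≡ 1615
1366^256 ≡ 1615^2 = 2608225 ≡ 143
1366^512 ≡ 143^2 = 20449 ≡ 479
1366^1024 ≡ 479^2 = 229441 ≡ 1783
1533 = 1024 + 256 + 128 + 64 + 32 + 16 + 8 + 4 + 1, so 1366^1533 ≡ 1783·143·1615·1133·1347·1132·1673·1425·1366 ≡ 282 (mod 1997)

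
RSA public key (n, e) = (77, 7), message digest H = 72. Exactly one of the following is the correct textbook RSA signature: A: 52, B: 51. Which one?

Candidate A: 52^2 = 2704 ≡ 9; 52^4 ≡ 9^2 = 81 ≡ 4; 7 = 4 + 2 + 1, so 52^7 ≡ 4·9·52 ≡ 24 (mod 77)
Candidate B: 51^2 = 2601 ≡ 60; 51^4 ≡ 60^2 = 3600 ≡ 58; 7 = 4 + 2 + 1, so 51^7 ≡ 58·60·51 ≡ 72 (mod 77)
  → matches H = 72

B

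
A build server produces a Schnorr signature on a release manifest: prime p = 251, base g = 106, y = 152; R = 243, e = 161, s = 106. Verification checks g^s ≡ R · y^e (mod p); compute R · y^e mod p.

195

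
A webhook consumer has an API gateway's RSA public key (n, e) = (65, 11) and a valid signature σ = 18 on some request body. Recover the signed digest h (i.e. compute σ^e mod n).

σ^2 ≡ 18^2 = 324 ≡ 64
σ^4 ≡ 64^2 = 4096 ≡ 1
σ^8 ≡ 1^2 = 1
11 = 8 + 2 + 1, so σ^11 ≡ 1·64·18 ≡ 47 (mod 65)

47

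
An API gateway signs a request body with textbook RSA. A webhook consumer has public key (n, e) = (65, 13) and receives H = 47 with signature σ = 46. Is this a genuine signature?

forged

Squares mod 65: σ^1≡46, σ^2≡36, σ^4≡61, σ^8≡16
13 = 8 + 4 + 1, so σ^13 ≡ 16·61·46 ≡ 46 (mod 65)
The recovered value 46 does not match the digest 47.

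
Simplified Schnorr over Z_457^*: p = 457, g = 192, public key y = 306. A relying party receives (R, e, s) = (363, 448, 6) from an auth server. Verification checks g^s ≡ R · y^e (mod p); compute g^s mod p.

389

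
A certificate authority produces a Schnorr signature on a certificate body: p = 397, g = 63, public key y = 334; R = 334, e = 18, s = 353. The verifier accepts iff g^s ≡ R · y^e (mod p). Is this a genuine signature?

genuine

g^s mod p:
Squares mod 397: 63^1≡63, 63^2≡396, 63^4≡1, 63^8≡1, 63^16≡1, 63^32≡1, 63^64≡1, 63^128≡1, 63^256≡1
353 = 256 + 64 + 32 + 1, so 63^353 ≡ 1·1·1·63 ≡ 63 (mod 397)
R · y^e mod p:
Squares mod 397: 334^1≡334, 334^2≡396, 334^4≡1, 334^8≡1, 334^16≡1
18 = 16 + 2, so 334^18 ≡ 1·396 ≡ 396 (mod 397)
334·396 = 132264 ≡ 63 (mod 397)
63 ≡ 63 (mod 397); signature holds.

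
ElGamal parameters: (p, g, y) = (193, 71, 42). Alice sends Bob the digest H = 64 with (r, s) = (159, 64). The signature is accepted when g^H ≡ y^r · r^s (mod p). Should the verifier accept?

reject

Left side g^H mod p:
71^2 = 5041 ≡ 23
71^4 ≡ 23^2 = 529 ≡ 143
71^8 ≡ 143^2 = 20449 ≡ 184
71^16 ≡ 184^2 = 33856 ≡ 81
71^32 ≡ 81^2 = 6561 ≡ 192
71^64 ≡ 192^2 = 36864 ≡ 1
Right side y^r · r^s mod p:
42^2 = 1764 ≡ 27
42^4 ≡ 27^2 = 729 ≡ 150
42^8 ≡ 150^2 = 22500 ≡ 112
42^16 ≡ 112^2 = 12544 ≡ 192
42^32 ≡ 192^2 = 36864 ≡ 1
42^64 ≡ 1^2 = 1
42^128 ≡ 1^2 = 1
159 = 128 + 16 + 8 + 4 + 2 + 1, so 42^159 ≡ 1·192·112·150·27·42 ≡ 23 (mod 193)
159^2 = 25281 ≡ 191
159^4 ≡ 191^2 = 36481 ≡ 4
159^8 ≡ 4^2 = 16
159^16 ≡ 16^2 = 256 ≡ 63
159^32 ≡ 63^2 = 3969 ≡ 109
159^64 ≡ 109^2 = 11881 ≡ 108
23·108 = 2484 ≡ 168 (mod 193)
1 ≠ 168, so verification fails.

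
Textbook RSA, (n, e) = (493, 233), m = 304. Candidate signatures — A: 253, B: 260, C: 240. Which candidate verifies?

Candidate A: Squares mod 493: 253^1≡253, 253^2≡412, 253^4≡152, 253^8≡426, 253^16≡52, 253^32≡239, 253^64≡426, 253^128≡52; 233 = 128 + 64 + 32 + 8 + 1, so 253^233 ≡ 52·426·239·426·253 ≡ 304 (mod 493)
  → matches m = 304
Candidate B: Squares mod 493: 260^1≡260, 260^2≡59, 260^4≡30, 260^8≡407, 260^16≡1, 260^32≡1, 260^64≡1, 260^128≡1; 233 = 128 + 64 + 32 + 8 + 1, so 260^233 ≡ 1·1·1·407·260 ≡ 318 (mod 493)
Candidate C: Squares mod 493: 240^1≡240, 240^2≡412, 240^4≡152, 240^8≡426, 240^16≡52, 240^32≡239, 240^64≡426, 240^128≡52; 233 = 128 + 64 + 32 + 8 + 1, so 240^233 ≡ 52·426·239·426·240 ≡ 189 (mod 493)

A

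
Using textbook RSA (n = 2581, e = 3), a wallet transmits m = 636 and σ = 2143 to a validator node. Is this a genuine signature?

σ^3 mod 2581 = 1945
1945 ≠ 636, so verification fails.

forged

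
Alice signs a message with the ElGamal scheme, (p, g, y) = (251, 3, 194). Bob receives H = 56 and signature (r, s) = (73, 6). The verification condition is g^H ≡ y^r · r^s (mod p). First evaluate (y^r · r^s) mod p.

Squares mod 251: 194^1≡194, 194^2≡237, 194^4≡196, 194^8≡13, 194^16≡169, 194^32≡198, 194^64≡48
73 = 64 + 8 + 1, so 194^73 ≡ 48·13·194 ≡ 74 (mod 251)
Squares mod 251: 73^1≡73, 73^2≡58, 73^4≡101
6 = 4 + 2, so 73^6 ≡ 101·58 ≡ 85 (mod 251)
y^r · r^s ≡ 74·85 = 6290 ≡ 15 (mod 251)

15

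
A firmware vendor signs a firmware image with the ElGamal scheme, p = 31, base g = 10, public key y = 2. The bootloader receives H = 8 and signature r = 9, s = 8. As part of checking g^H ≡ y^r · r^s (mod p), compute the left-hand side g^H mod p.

14

10^2 = 100 ≡ 7
10^4 ≡ 7^2 = 49 ≡ 18
10^8 ≡ 18^2 = 324 ≡ 14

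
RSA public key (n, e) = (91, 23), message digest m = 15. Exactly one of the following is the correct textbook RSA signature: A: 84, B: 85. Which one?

B

Candidate A: 84^2 = 7056 ≡ 49; 84^4 ≡ 49^2 = 2401 ≡ 35; 84^8 ≡ 35^2 = 1225 ≡ 42; 84^16 ≡ 42^2 = 1764 ≡ 35; 23 = 16 + 4 + 2 + 1, so 84^23 ≡ 35·35·49·84 ≡ 63 (mod 91)
Candidate B: 85^2 = 7225 ≡ 36; 85^4 ≡ 36^2 = 1296 ≡ 22; 85^8 ≡ 22^2 = 484 ≡ 29; 85^16 ≡ 29^2 = 841 ≡ 22; 23 = 16 + 4 + 2 + 1, so 85^23 ≡ 22·22·36·85 ≡ 15 (mod 91)
  → matches m = 15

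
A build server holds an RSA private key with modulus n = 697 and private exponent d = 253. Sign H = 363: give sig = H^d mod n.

673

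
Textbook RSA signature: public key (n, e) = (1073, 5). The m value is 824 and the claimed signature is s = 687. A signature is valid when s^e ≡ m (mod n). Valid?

no

s^5 mod 1073 = 633
s^5 mod 1073 = 633, but m = 824.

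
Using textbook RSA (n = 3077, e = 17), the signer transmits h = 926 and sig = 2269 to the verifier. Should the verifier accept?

accept

sig^17 mod 3077 = 926
926 = h, so the signature checks out.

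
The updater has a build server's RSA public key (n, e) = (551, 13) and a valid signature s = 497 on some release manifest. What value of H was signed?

s^2 ≡ 497^2 = 247009 ≡ 161
s^4 ≡ 161^2 = 25921 ≡ 24
s^8 ≡ 24^2 = 576 ≡ 25
13 = 8 + 4 + 1, so s^13 ≡ 25·24·497 ≡ 109 (mod 551)

109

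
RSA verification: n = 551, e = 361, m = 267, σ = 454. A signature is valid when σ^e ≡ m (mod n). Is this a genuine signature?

Squares mod 551: σ^1≡454, σ^2≡42, σ^4≡111, σ^8≡199, σ^16≡480, σ^32≡82, σ^64≡112, σ^128≡422, σ^256≡111
361 = 256 + 64 + 32 + 8 + 1, so σ^361 ≡ 111·112·82·199·454 ≡ 321 (mod 551)
σ^361 mod 551 = 321, but m = 267.

forged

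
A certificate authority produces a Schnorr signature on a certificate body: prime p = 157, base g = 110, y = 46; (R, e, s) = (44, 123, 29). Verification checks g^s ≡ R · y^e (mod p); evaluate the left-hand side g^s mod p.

110^2 = 12100 ≡ 11
110^4 ≡ 11^2 = 121
110^8 ≡ 121^2 = 14641 ≡ 40
110^16 ≡ 40^2 = 1600 ≡ 30
29 = 16 + 8 + 4 + 1, so 110^29 ≡ 30·40·121·110 ≡ 76 (mod 157)

76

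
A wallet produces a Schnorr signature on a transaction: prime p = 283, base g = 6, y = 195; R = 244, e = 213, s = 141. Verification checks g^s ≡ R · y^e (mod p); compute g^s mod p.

1

6^2 = 36
6^4 ≡ 36^2 = 1296 ≡ 164
6^8 ≡ 164^2 = 26896 ≡ 11
6^16 ≡ 11^2 = 121
6^32 ≡ 121^2 = 14641 ≡ 208
6^64 ≡ 208^2 = 43264 ≡ 248
6^128 ≡ 248^2 = 61504 ≡ 93
141 = 128 + 8 + 4 + 1, so 6^141 ≡ 93·11·164·6 ≡ 1 (mod 283)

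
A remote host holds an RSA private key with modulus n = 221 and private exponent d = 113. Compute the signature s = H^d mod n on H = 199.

114

Squares mod 221: H^1≡199, H^2≡42, H^4≡217, H^8≡16, H^16≡35, H^32≡120, H^64≡35
113 = 64 + 32 + 16 + 1, so H^113 ≡ 35·120·35·199 ≡ 114 (mod 221)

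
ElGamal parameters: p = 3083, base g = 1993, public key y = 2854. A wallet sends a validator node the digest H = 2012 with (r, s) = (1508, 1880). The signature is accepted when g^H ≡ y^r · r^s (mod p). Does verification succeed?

fails

Left side g^H mod p:
1993^2 = 3972049 ≡ 1145
1993^4 ≡ 1145^2 = 1311025 ≡ 750
1993^8 ≡ 750^2 = 562500 ≡ 1394
1993^16 ≡ 1394^2 = 1943236 ≡ 946
1993^32 ≡ 946^2 = 894916 ≡ 846
1993^64 ≡ 846^2 = 715716 ≡ 460
1993^128 ≡ 460^2 = 211600 ≡ 1956
1993^256 ≡ 1956^2 = 3825936 ≡ 3016
1993^512 ≡ 3016^2 = 9096256 ≡ 1406
1993^1024 ≡ 1406^2 = 1976836 ≡ 633
2012 = 1024 + 512 + 256 + 128 + 64 + 16 + 8 + 4, so 1993^2012 ≡ 633·1406·3016·1956·460·946·1394·750 ≡ 1851 (mod 3083)
Right side y^r · r^s mod p:
2854^2 = 8145316 ≡ 30
2854^4 ≡ 30^2 = 900
2854^8 ≡ 900^2 = 810000 ≡ 2254
2854^16 ≡ 2254^2 = 5080516 ≡ 2815
2854^32 ≡ 2815^2 = 7924225 ≡ 915
2854^64 ≡ 915^2 = 837225 ≡ 1732
2854^128 ≡ 1732^2 = 2999824 ≡ 65
2854^256 ≡ 65^2 = 4225 ≡ 1142
2854^512 ≡ 1142^2 = 1304164 ≡ 55
2854^1024 ≡ 55^2 = 3025
1508 = 1024 + 256 + 128 + 64 + 32 + 4, so 2854^1508 ≡ 3025·1142·65·1732·915·900 ≡ 198 (mod 3083)
1508^2 = 2274064 ≡ 1893
1508^4 ≡ 1893^2 = 3583449 ≡ 1003
1508^8 ≡ 1003^2 = 1006009 ≡ 951
1508^16 ≡ 951^2 = 904401 ≡ 1082
1508^32 ≡ 1082^2 = 1170724 ≡ 2267
1508^64 ≡ 2267^2 = 5139289 ≡ 3011
1508^128 ≡ 3011^2 = 9066121 ≡ 2101
1508^256 ≡ 2101^2 = 4414201 ≡ 2428
1508^512 ≡ 2428^2 = 5895184 ≡ 488
1508^1024 ≡ 488^2 = 238144 ≡ 753
1880 = 1024 + 512 + 256 + 64 + 16 + 8, so 1508^1880 ≡ 753·488·2428·3011·1082·951 ≡ 2660 (mod 3083)
198·2660 = 526680 ≡ 2570 (mod 3083)
1851 ≠ 2570, so verification fails.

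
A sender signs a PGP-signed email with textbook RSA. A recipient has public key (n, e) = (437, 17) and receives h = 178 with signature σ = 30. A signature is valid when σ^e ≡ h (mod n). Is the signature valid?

invalid

σ^2 ≡ 30^2 = 900 ≡ 26
σ^4 ≡ 26^2 = 676 ≡ 239
σ^8 ≡ 239^2 = 57121 ≡ 311
σ^16 ≡ 311^2 = 96721 ≡ 144
17 = 16 + 1, so σ^17 ≡ 144·30 ≡ 387 (mod 437)
σ^17 mod 437 = 387, but h = 178.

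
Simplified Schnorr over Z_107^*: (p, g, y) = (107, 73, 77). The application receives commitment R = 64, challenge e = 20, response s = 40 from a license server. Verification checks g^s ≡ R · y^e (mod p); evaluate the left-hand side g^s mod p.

9

73^2 = 5329 ≡ 86
73^4 ≡ 86^2 = 7396 ≡ 13
73^8 ≡ 13^2 = 169 ≡ 62
73^16 ≡ 62^2 = 3844 ≡ 99
73^32 ≡ 99^2 = 9801 ≡ 64
40 = 32 + 8, so 73^40 ≡ 64·62 ≡ 9 (mod 107)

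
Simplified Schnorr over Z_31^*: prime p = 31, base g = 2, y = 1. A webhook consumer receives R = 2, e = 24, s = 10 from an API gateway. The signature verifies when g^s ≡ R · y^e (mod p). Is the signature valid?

g^s mod p:
Squares mod 31: 2^1≡2, 2^2≡4, 2^4≡16, 2^8≡8
10 = 8 + 2, so 2^10 ≡ 8·4 ≡ 1 (mod 31)
R · y^e mod p:
Squares mod 31: 1^1≡1, 1^2≡1, 1^4≡1, 1^8≡1, 1^16≡1
24 = 16 + 8, so 1^24 ≡ 1·1 ≡ 1 (mod 31)
2·1 = 2 ≡ 2 (mod 31)
1 ≠ 2; the check fails.

invalid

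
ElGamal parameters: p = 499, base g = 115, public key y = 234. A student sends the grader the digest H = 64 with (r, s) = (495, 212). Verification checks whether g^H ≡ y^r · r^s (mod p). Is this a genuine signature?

genuine

Left side g^H mod p:
115^2 = 13225 ≡ 251
115^4 ≡ 251^2 = 63001 ≡ 127
115^8 ≡ 127^2 = 16129 ≡ 161
115^16 ≡ 161^2 = 25921 ≡ 472
115^32 ≡ 472^2 = 222784 ≡ 230
115^64 ≡ 230^2 = 52900 ≡ 6
Right side y^r · r^s mod p:
234^2 = 54756 ≡ 365
234^4 ≡ 365^2 = 133225 ≡ 491
234^8 ≡ 491^2 = 241081 ≡ 64
234^16 ≡ 64^2 = 4096 ≡ 104
234^32 ≡ 104^2 = 10816 ≡ 337
234^64 ≡ 337^2 = 113569 ≡ 296
234^128 ≡ 296^2 = 87616 ≡ 291
234^256 ≡ 291^2 = 84681 ≡ 350
495 = 256 + 128 + 64 + 32 + 8 + 4 + 2 + 1, so 234^495 ≡ 350·291·296·337·64·491·365·234 ≡ 345 (mod 499)
495^2 = 245025 ≡ 16
495^4 ≡ 16^2 = 256
495^8 ≡ 256^2 = 65536 ≡ 167
495^16 ≡ 167^2 = 27889 ≡ 444
495^32 ≡ 444^2 = 197136 ≡ 31
495^64 ≡ 31^2 = 961 ≡ 462
495^128 ≡ 462^2 = 213444 ≡ 371
212 = 128 + 64 + 16 + 4, so 495^212 ≡ 371·462·444·256 ≡ 486 (mod 499)
345·486 = 167670 ≡ 6 (mod 499)
6 ≡ 6 (mod 499), so the signature is genuine.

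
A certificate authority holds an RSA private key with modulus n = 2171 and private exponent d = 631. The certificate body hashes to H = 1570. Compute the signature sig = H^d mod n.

140

H^631 mod 2171 = 140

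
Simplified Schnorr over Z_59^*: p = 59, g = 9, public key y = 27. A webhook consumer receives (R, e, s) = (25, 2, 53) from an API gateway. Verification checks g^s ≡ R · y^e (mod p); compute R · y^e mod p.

Squares mod 59: 27^1≡27, 27^2≡21
27^2 ≡ 21 (mod 59)
R · y^e ≡ 25·21 = 525 ≡ 53 (mod 59)

53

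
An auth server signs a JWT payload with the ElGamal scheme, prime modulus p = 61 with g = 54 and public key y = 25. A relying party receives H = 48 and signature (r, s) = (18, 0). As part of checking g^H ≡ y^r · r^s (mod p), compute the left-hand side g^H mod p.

Squares mod 61: 54^1≡54, 54^2≡49, 54^4≡22, 54^8≡57, 54^16≡16, 54^32≡12
48 = 32 + 16, so 54^48 ≡ 12·16 ≡ 9 (mod 61)

9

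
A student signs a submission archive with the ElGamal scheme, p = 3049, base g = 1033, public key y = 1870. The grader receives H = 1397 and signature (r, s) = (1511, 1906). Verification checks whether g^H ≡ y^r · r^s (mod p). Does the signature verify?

Left side g^H mod p:
Squares mod 3049: 1033^1≡1033, 1033^2≡2988, 1033^4≡672, 1033^8≡332, 1033^16≡460, 1033^32≡1219, 1033^64≡1098, 1033^128≡1249, 1033^256≡1962, 1033^512≡1606, 1033^1024≡2831
1397 = 1024 + 256 + 64 + 32 + 16 + 4 + 1, so 1033^1397 ≡ 2831·1962·1098·1219·460·672·1033 ≡ 367 (mod 3049)
Right side y^r · r^s mod p:
Squares mod 3049: 1870^1≡1870, 1870^2≡2746, 1870^4≡339, 1870^8≡2108, 1870^16≡1271, 1870^32≡2520, 1870^64≡2382, 1870^128≡2784, 1870^256≡98, 1870^512≡457, 1870^1024≡1517
1511 = 1024 + 256 + 128 + 64 + 32 + 4 + 2 + 1, so 1870^1511 ≡ 1517·98·2784·2382·2520·339·2746·1870 ≡ 864 (mod 3049)
Squares mod 3049: 1511^1≡1511, 1511^2≡2469, 1511^4≡1010, 1511^8≡1734, 1511^16≡442, 1511^32≡228, 1511^64≡151, 1511^128≡1458, 1511^256≡611, 1511^512≡1343, 1511^1024≡1690
1906 = 1024 + 512 + 256 + 64 + 32 + 16 + 2, so 1511^1906 ≡ 1690·1343·611·151·228·442·2469 ≡ 1839 (mod 3049)
864·1839 = 1588896 ≡ 367 (mod 3049)
367 ≡ 367 (mod 3049), so the signature is genuine.

verifies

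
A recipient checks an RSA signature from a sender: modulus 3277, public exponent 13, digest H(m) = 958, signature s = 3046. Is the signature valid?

Squares mod 3277: s^1≡3046, s^2≡929, s^4≡1190, s^8≡436
13 = 8 + 4 + 1, so s^13 ≡ 436·1190·3046 ≡ 958 (mod 3277)
s^13 mod 3277 = 958 matches H(m).

valid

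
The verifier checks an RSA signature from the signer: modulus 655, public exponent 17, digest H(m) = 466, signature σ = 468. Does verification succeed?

fails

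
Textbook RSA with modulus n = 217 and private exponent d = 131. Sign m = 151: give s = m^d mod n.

58

m^2 ≡ 151^2 = 22801 ≡ 16
m^4 ≡ 16^2 = 256 ≡ 39
m^8 ≡ 39^2 = 1521 ≡ 2
m^16 ≡ 2^2 = 4
m^32 ≡ 4^2 = 16
m^64 ≡ 16^2 = 256 ≡ 39
m^128 ≡ 39^2 = 1521 ≡ 2
131 = 128 + 2 + 1, so m^131 ≡ 2·16·151 ≡ 58 (mod 217)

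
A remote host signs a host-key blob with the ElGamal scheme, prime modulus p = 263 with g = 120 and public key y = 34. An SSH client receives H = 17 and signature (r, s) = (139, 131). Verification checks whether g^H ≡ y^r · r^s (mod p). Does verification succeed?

Left side g^H mod p:
120^17 mod 263 = 116
Right side y^r · r^s mod p:
34^139 mod 263 = 37
139^131 mod 263 = 262
37·262 = 9694 ≡ 226 (mod 263)
116 ≠ 226, so verification fails.

fails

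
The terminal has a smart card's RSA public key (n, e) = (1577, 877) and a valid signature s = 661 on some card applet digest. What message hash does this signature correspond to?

s^2 ≡ 661^2 = 436921 ≡ 92
s^4 ≡ 92^2 = 8464 ≡ 579
s^8 ≡ 579^2 = 335241 ≡ 917
s^16 ≡ 917^2 = 840889 ≡ 348
s^32 ≡ 348^2 = 121104 ≡ 1252
s^64 ≡ 1252^2 = 1567504 ≡ 1543
s^128 ≡ 1543^2 = 2380849 ≡ 1156
s^256 ≡ 1156^2 = 1336336 ≡ 617
s^512 ≡ 617^2 = 380689 ≡ 632
877 = 512 + 256 + 64 + 32 + 8 + 4 + 1, so s^877 ≡ 632·617·1543·1252·917·579·661 ≡ 67 (mod 1577)

67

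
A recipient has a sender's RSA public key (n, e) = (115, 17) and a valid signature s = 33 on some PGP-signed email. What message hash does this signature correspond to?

63

s^17 mod 115 = 63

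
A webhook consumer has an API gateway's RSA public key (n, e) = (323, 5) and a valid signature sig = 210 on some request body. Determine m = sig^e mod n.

58

Squares mod 323: sig^1≡210, sig^2≡172, sig^4≡191
5 = 4 + 1, so sig^5 ≡ 191·210 ≡ 58 (mod 323)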